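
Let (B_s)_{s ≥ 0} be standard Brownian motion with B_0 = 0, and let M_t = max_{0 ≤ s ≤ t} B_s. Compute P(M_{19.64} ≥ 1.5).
P(M_{19.64} ≥ 1.5) = 2·P(B_{19.64} ≥ 1.5) = 2(1 − Φ(1.5/√19.64)) ≈ 0.7350

By the reflection principle for Brownian motion, P(M_t ≥ a) = 2 · P(B_t ≥ a) for a ≥ 0. Since B_t ~ N(0, t), P(B_t ≥ 1.5) = 1 − Φ(1.5/√t) = 1 − Φ(1.5/√19.64) = 1 − Φ(0.3385). So
  P(M_{19.64} ≥ 1.5) = 2(1 − Φ(0.3385)) ≈ 0.7350.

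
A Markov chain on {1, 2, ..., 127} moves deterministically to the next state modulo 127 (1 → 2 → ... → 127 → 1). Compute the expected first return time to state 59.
E[T_59 | X_0 = 59] = 127

The chain cycles deterministically, so starting at state 59 it returns in exactly 127 steps. Equivalently, the stationary distribution is uniform π_j = 1/127 for every state j, so by Kac's formula E[T_59] = 1/π_59 = 127.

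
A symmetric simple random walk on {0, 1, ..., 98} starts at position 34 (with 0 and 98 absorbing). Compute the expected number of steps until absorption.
E[τ | X_0 = 34] = 2176

Let v_k = E[τ | X_0 = k]. Boundary: v_0 = v_98 = 0. Recurrence: v_k = 1 + (v_{k-1} + v_{k+1})/2 for 1 ≤ k ≤ 97. The particular solution to v_k − (v_{k-1} + v_{k+1})/2 = 1 is v_k = −k^2. Adding homogeneous solution A + B k and matching boundaries gives v_k = k (98 − k). Substituting k = 34: v_34 = 34 · 64 = 2176.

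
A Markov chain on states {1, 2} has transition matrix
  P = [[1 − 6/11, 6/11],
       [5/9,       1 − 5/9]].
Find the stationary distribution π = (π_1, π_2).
π_1 = 55/109, π_2 = 54/109

Solve πP = π with π_1 + π_2 = 1. From πP = π: π_1 · (1 − 6/11) + π_2 · 5/9 = π_1 ⇒ π_2 · 5/9 = π_1 · 6/11 ⇒ π_2/π_1 = (6/11)/(5/9) = 54/55. Together with π_1 + π_2 = 1:
  π_1 = (5/9)/(6/11 + 5/9) = (5/9)/(109/99) = 55/109,
  π_2 = (6/11)/(6/11 + 5/9) = (6/11)/(109/99) = 54/109.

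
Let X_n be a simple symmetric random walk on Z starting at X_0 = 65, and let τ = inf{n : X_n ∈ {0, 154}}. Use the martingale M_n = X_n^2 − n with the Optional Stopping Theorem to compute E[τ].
E[τ] = 5785

M_n = X_n^2 − n is a martingale (since E[X_{n+1}^2 | F_n] = X_n^2 + 1). By OST (τ has finite mean in a bounded region), E[M_τ] = E[M_0] = X_0^2 − 0 = 65^2 = 4225. Also E[M_τ] = E[X_τ^2] − E[τ]. The walk exits at 0 or 154, with P(hit 154 first) = 65/154, so E[X_τ^2] = 154^2 · 65/154 + 0 = 10010. Thus E[τ] = E[X_τ^2] − E[M_τ] = 10010 − 4225 = 5785 = 65(154 − 65) = 5785.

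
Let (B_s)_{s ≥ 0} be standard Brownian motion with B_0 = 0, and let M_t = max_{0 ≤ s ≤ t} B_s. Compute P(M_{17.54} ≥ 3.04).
P(M_{17.54} ≥ 3.04) = 2·P(B_{17.54} ≥ 3.04) = 2(1 − Φ(3.04/√17.54)) ≈ 0.4679

By the reflection principle for Brownian motion, P(M_t ≥ a) = 2 · P(B_t ≥ a) for a ≥ 0. Since B_t ~ N(0, t), P(B_t ≥ 3.04) = 1 − Φ(3.04/√t) = 1 − Φ(3.04/√17.54) = 1 − Φ(0.7259). So
  P(M_{17.54} ≥ 3.04) = 2(1 − Φ(0.7259)) ≈ 0.4679.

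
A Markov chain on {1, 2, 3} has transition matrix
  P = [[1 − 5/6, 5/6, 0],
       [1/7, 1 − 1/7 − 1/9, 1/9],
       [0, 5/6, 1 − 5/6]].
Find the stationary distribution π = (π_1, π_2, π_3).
π = (18/137, 105/137, 14/137)

This is a birth-death chain on three states, which satisfies detailed balance: π_1 · P_{12} = π_2 · P_{21} and π_2 · P_{23} = π_3 · P_{32}.
From π_1 · 5/6 = π_2 · 1/7: π_2/π_1 = (5/6)/(1/7) = 35/6.
From π_2 · 1/9 = π_3 · 5/6: π_3/π_2 = (1/9)/(5/6) = 2/15.
Take π_1 proportional to 1; then unnormalized π = (1, 35/6, 7/9). Normalize by dividing by the sum 137/18:
  π = (18/137, 105/137, 14/137).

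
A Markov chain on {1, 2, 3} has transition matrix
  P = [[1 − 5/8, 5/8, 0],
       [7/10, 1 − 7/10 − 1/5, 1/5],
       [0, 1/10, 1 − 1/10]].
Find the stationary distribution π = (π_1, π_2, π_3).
π = (28/103, 25/103, 50/103)

This is a birth-death chain on three states, which satisfies detailed balance: π_1 · P_{12} = π_2 · P_{21} and π_2 · P_{23} = π_3 · P_{32}.
From π_1 · 5/8 = π_2 · 7/10: π_2/π_1 = (5/8)/(7/10) = 25/28.
From π_2 · 1/5 = π_3 · 1/10: π_3/π_2 = (1/5)/(1/10) = 2.
Take π_1 proportional to 1; then unnormalized π = (1, 25/28, 25/14). Normalize by dividing by the sum 103/28:
  π = (28/103, 25/103, 50/103).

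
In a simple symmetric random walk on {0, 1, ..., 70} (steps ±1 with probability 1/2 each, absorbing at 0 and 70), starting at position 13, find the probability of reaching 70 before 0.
P(hit 70 before 0) = 13/70

Let u_k = P(hit 70 before 0 | start at k). Then u_0 = 0, u_70 = 1, and u_k = u_{k-1}/2 + u_{k+1}/2 for 1 ≤ k ≤ 69. This harmonic recurrence is solved by u_k = k/70, giving u_13 = 13/70.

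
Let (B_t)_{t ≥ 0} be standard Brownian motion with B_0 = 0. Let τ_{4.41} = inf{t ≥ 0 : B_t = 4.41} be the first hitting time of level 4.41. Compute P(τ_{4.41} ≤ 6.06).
P(τ_{4.41} ≤ 6.06) = 2(1 − Φ(4.41/√6.06)) = 2(1 − Φ(1.7914)) ≈ 0.0732

By the reflection principle for standard BM, P(τ_b ≤ t) = 2 · P(B_t ≥ b). Since B_t ~ N(0, t), P(B_t ≥ 4.41) = 1 − Φ(4.41/√t) = 1 − Φ(4.41/√6.06) = 1 − Φ(1.7914) ≈ 0.03661. Doubling: P(τ_{4.41} ≤ 6.06) ≈ 2 · 0.03661 = 0.07322 ≈ 0.0732.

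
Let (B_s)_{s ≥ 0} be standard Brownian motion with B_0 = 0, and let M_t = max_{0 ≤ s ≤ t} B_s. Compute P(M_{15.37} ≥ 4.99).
P(M_{15.37} ≥ 4.99) = 2·P(B_{15.37} ≥ 4.99) = 2(1 − Φ(4.99/√15.37)) ≈ 0.2031

By the reflection principle for Brownian motion, P(M_t ≥ a) = 2 · P(B_t ≥ a) for a ≥ 0. Since B_t ~ N(0, t), P(B_t ≥ 4.99) = 1 − Φ(4.99/√t) = 1 − Φ(4.99/√15.37) = 1 − Φ(1.2728). So
  P(M_{15.37} ≥ 4.99) = 2(1 − Φ(1.2728)) ≈ 0.2031.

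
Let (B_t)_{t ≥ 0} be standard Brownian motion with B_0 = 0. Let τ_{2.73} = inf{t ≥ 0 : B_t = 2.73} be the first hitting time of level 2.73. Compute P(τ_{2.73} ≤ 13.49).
P(τ_{2.73} ≤ 13.49) = 2(1 − Φ(2.73/√13.49)) = 2(1 − Φ(0.7433)) ≈ 0.4573

By the reflection principle for standard BM, P(τ_b ≤ t) = 2 · P(B_t ≥ b). Since B_t ~ N(0, t), P(B_t ≥ 2.73) = 1 − Φ(2.73/√t) = 1 − Φ(2.73/√13.49) = 1 − Φ(0.7433) ≈ 0.22865. Doubling: P(τ_{2.73} ≤ 13.49) ≈ 2 · 0.22865 = 0.45730 ≈ 0.4573.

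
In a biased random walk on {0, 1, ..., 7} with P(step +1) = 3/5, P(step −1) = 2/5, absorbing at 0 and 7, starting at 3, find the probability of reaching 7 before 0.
P(hit 7 before 0) = (1 − (2/3)^3) / (1 − (2/3)^7) = 1539/2059

Let u_k denote P(reach 7 before 0 | start at k). Boundary: u_0 = 0, u_7 = 1. Recurrence: u_k = 3/5·u_{k+1} + 2/5·u_{k-1} for 1 ≤ k ≤ 6. Try u_k = A + B·r^k with r = q/p = (2/5)/(3/5) = 2/3. Substitution satisfies the recurrence; boundary conditions give:
  u_k = (1 − r^k) / (1 − r^N) = (1 − (2/3)^3) / (1 − (2/3)^7) = 1539/2059.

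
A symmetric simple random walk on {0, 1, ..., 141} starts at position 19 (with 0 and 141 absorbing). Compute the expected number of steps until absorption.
E[τ | X_0 = 19] = 2318

Let v_k = E[τ | X_0 = k]. Boundary: v_0 = v_141 = 0. Recurrence: v_k = 1 + (v_{k-1} + v_{k+1})/2 for 1 ≤ k ≤ 140. The particular solution to v_k − (v_{k-1} + v_{k+1})/2 = 1 is v_k = −k^2. Adding homogeneous solution A + B k and matching boundaries gives v_k = k (141 − k). Substituting k = 19: v_19 = 19 · 122 = 2318.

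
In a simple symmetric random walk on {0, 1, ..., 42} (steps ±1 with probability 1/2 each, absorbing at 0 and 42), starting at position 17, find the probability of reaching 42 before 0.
P(hit 42 before 0) = 17/42

Let u_k = P(hit 42 before 0 | start at k). Then u_0 = 0, u_42 = 1, and u_k = u_{k-1}/2 + u_{k+1}/2 for 1 ≤ k ≤ 41. This harmonic recurrence is solved by u_k = k/42, giving u_17 = 17/42.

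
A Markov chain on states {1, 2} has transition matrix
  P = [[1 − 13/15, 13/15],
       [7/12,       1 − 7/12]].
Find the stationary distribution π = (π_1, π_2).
π_1 = 35/87, π_2 = 52/87

Solve πP = π with π_1 + π_2 = 1. From πP = π: π_1 · (1 − 13/15) + π_2 · 7/12 = π_1 ⇒ π_2 · 7/12 = π_1 · 13/15 ⇒ π_2/π_1 = (13/15)/(7/12) = 52/35. Together with π_1 + π_2 = 1:
  π_1 = (7/12)/(13/15 + 7/12) = (7/12)/(29/20) = 35/87,
  π_2 = (13/15)/(13/15 + 7/12) = (13/15)/(29/20) = 52/87.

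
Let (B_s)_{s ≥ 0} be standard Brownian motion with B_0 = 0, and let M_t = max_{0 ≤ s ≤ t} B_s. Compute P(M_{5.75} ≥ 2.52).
P(M_{5.75} ≥ 2.52) = 2·P(B_{5.75} ≥ 2.52) = 2(1 − Φ(2.52/√5.75)) ≈ 0.2933

By the reflection principle for Brownian motion, P(M_t ≥ a) = 2 · P(B_t ≥ a) for a ≥ 0. Since B_t ~ N(0, t), P(B_t ≥ 2.52) = 1 − Φ(2.52/√t) = 1 − Φ(2.52/√5.75) = 1 − Φ(1.0509). So
  P(M_{5.75} ≥ 2.52) = 2(1 − Φ(1.0509)) ≈ 0.2933.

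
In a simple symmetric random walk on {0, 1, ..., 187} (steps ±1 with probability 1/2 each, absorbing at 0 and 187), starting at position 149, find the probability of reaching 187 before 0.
P(hit 187 before 0) = 149/187

Let u_k = P(hit 187 before 0 | start at k). Then u_0 = 0, u_187 = 1, and u_k = u_{k-1}/2 + u_{k+1}/2 for 1 ≤ k ≤ 186. This harmonic recurrence is solved by u_k = k/187, giving u_149 = 149/187.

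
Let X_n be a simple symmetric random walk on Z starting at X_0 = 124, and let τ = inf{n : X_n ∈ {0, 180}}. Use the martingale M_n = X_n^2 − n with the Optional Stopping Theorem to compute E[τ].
E[τ] = 6944

M_n = X_n^2 − n is a martingale (since E[X_{n+1}^2 | F_n] = X_n^2 + 1). By OST (τ has finite mean in a bounded region), E[M_τ] = E[M_0] = X_0^2 − 0 = 124^2 = 15376. Also E[M_τ] = E[X_τ^2] − E[τ]. The walk exits at 0 or 180, with P(hit 180 first) = 124/180, so E[X_τ^2] = 180^2 · 124/180 + 0 = 22320. Thus E[τ] = E[X_τ^2] − E[M_τ] = 22320 − 15376 = 6944 = 124(180 − 124) = 6944.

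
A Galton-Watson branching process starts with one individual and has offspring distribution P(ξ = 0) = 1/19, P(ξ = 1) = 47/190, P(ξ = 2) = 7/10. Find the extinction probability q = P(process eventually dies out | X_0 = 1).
q = 10/133

The pgf is f(s) = 1/19 + 47/190·s + 7/10·s². The extinction probability q is the smallest fixed point of f in [0, 1]. Setting s = f(s):
  7/10·s² + (47/190 − 1)·s + 1/19 = 0
  7/10·s² − (1/19 + 7/10)·s + 1/19 = 0
which factors as (s − 1)·(7/10·s − 1/19) = 0, giving roots s = 1 and s = (1/19)/(7/10) = 10/133.
Mean offspring μ = 47/190 + 2·7/10 = 313/190 > 1 (supercritical), so q < 1. The extinction probability is the smaller root: q = (1/19)/(7/10) = 10/133.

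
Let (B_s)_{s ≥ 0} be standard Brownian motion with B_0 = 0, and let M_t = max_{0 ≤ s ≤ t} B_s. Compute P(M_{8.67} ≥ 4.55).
P(M_{8.67} ≥ 4.55) = 2·P(B_{8.67} ≥ 4.55) = 2(1 − Φ(4.55/√8.67)) ≈ 0.1223

By the reflection principle for Brownian motion, P(M_t ≥ a) = 2 · P(B_t ≥ a) for a ≥ 0. Since B_t ~ N(0, t), P(B_t ≥ 4.55) = 1 − Φ(4.55/√t) = 1 − Φ(4.55/√8.67) = 1 − Φ(1.5453). So
  P(M_{8.67} ≥ 4.55) = 2(1 − Φ(1.5453)) ≈ 0.1223.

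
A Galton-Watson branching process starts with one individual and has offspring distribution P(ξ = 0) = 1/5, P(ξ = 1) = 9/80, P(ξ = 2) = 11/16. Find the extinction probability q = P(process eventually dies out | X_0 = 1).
q = 16/55

The pgf is f(s) = 1/5 + 9/80·s + 11/16·s². The extinction probability q is the smallest fixed point of f in [0, 1]. Setting s = f(s):
  11/16·s² + (9/80 − 1)·s + 1/5 = 0
  11/16·s² − (1/5 + 11/16)·s + 1/5 = 0
which factors as (s − 1)·(11/16·s − 1/5) = 0, giving roots s = 1 and s = (1/5)/(11/16) = 16/55.
Mean offspring μ = 9/80 + 2·11/16 = 119/80 > 1 (supercritical), so q < 1. The extinction probability is the smaller root: q = (1/5)/(11/16) = 16/55.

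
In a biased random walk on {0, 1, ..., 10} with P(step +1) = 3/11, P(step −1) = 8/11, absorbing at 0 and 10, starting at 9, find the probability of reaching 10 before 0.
P(hit 10 before 0) = (1 − (8/3)^9) / (1 − (8/3)^10) = 80518827/214736555

Let u_k denote P(reach 10 before 0 | start at k). Boundary: u_0 = 0, u_10 = 1. Recurrence: u_k = 3/11·u_{k+1} + 8/11·u_{k-1} for 1 ≤ k ≤ 9. Try u_k = A + B·r^k with r = q/p = (8/11)/(3/11) = 8/3. Substitution satisfies the recurrence; boundary conditions give:
  u_k = (1 − r^k) / (1 − r^N) = (1 − (8/3)^9) / (1 − (8/3)^10) = 80518827/214736555.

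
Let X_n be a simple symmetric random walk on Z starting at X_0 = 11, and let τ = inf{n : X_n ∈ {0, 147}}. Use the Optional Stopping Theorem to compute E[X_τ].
E[X_τ] = 11

X_n is a martingale and τ is a bounded-mean stopping time (indeed τ is finite a.s. with bounded expectation since the walk is in a bounded region). By the OST, E[X_τ] = E[X_0] = 11. Equivalently: E[X_τ] = 147 · P(hit 147 first) + 0 · P(hit 0 first) = 147 · (11/147) = 11.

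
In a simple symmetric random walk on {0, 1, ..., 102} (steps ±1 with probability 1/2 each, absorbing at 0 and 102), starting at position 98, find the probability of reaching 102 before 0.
P(hit 102 before 0) = 98/102 = 49/51

Let u_k = P(hit 102 before 0 | start at k). Then u_0 = 0, u_102 = 1, and u_k = u_{k-1}/2 + u_{k+1}/2 for 1 ≤ k ≤ 101. This harmonic recurrence is solved by u_k = k/102, giving u_98 = 98/102 = 49/51.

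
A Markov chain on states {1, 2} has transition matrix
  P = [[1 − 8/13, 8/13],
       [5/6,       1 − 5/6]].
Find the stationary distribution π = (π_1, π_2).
π_1 = 65/113, π_2 = 48/113

Solve πP = π with π_1 + π_2 = 1. From πP = π: π_1 · (1 − 8/13) + π_2 · 5/6 = π_1 ⇒ π_2 · 5/6 = π_1 · 8/13 ⇒ π_2/π_1 = (8/13)/(5/6) = 48/65. Together with π_1 + π_2 = 1:
  π_1 = (5/6)/(8/13 + 5/6) = (5/6)/(113/78) = 65/113,
  π_2 = (8/13)/(8/13 + 5/6) = (8/13)/(113/78) = 48/113.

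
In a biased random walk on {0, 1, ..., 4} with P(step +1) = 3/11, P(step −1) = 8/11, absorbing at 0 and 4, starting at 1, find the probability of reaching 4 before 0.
P(hit 4 before 0) = (1 − (8/3)^1) / (1 − (8/3)^4) = 27/803

Let u_k denote P(reach 4 before 0 | start at k). Boundary: u_0 = 0, u_4 = 1. Recurrence: u_k = 3/11·u_{k+1} + 8/11·u_{k-1} for 1 ≤ k ≤ 3. Try u_k = A + B·r^k with r = q/p = (8/11)/(3/11) = 8/3. Substitution satisfies the recurrence; boundary conditions give:
  u_k = (1 − r^k) / (1 − r^N) = (1 − (8/3)^1) / (1 − (8/3)^4) = 27/803.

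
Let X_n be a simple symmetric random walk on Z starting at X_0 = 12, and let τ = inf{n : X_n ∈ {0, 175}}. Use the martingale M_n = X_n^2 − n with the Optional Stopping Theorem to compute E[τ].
E[τ] = 1956

M_n = X_n^2 − n is a martingale (since E[X_{n+1}^2 | F_n] = X_n^2 + 1). By OST (τ has finite mean in a bounded region), E[M_τ] = E[M_0] = X_0^2 − 0 = 12^2 = 144. Also E[M_τ] = E[X_τ^2] − E[τ]. The walk exits at 0 or 175, with P(hit 175 first) = 12/175, so E[X_τ^2] = 175^2 · 12/175 + 0 = 2100. Thus E[τ] = E[X_τ^2] − E[M_τ] = 2100 − 144 = 1956 = 12(175 − 12) = 1956.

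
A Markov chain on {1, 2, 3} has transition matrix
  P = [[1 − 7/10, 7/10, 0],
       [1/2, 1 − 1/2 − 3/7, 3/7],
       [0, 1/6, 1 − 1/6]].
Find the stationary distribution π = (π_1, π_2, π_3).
π = (1/6, 7/30, 3/5)

This is a birth-death chain on three states, which satisfies detailed balance: π_1 · P_{12} = π_2 · P_{21} and π_2 · P_{23} = π_3 · P_{32}.
From π_1 · 7/10 = π_2 · 1/2: π_2/π_1 = (7/10)/(1/2) = 7/5.
From π_2 · 3/7 = π_3 · 1/6: π_3/π_2 = (3/7)/(1/6) = 18/7.
Take π_1 proportional to 1; then unnormalized π = (1, 7/5, 18/5). Normalize by dividing by the sum 6:
  π = (1/6, 7/30, 3/5).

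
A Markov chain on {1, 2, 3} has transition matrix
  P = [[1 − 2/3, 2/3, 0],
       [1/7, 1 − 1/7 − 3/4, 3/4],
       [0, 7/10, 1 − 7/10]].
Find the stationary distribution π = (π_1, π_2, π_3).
π = (3/32, 7/16, 15/32)

This is a birth-death chain on three states, which satisfies detailed balance: π_1 · P_{12} = π_2 · P_{21} and π_2 · P_{23} = π_3 · P_{32}.
From π_1 · 2/3 = π_2 · 1/7: π_2/π_1 = (2/3)/(1/7) = 14/3.
From π_2 · 3/4 = π_3 · 7/10: π_3/π_2 = (3/4)/(7/10) = 15/14.
Take π_1 proportional to 1; then unnormalized π = (1, 14/3, 5). Normalize by dividing by the sum 32/3:
  π = (3/32, 7/16, 15/32).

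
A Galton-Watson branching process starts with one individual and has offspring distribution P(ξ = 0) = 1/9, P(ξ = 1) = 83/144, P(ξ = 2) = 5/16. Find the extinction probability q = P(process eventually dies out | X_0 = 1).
q = 16/45

The pgf is f(s) = 1/9 + 83/144·s + 5/16·s². The extinction probability q is the smallest fixed point of f in [0, 1]. Setting s = f(s):
  5/16·s² + (83/144 − 1)·s + 1/9 = 0
  5/16·s² − (1/9 + 5/16)·s + 1/9 = 0
which factors as (s − 1)·(5/16·s − 1/9) = 0, giving roots s = 1 and s = (1/9)/(5/16) = 16/45.
Mean offspring μ = 83/144 + 2·5/16 = 173/144 > 1 (supercritical), so q < 1. The extinction probability is the smaller root: q = (1/9)/(5/16) = 16/45.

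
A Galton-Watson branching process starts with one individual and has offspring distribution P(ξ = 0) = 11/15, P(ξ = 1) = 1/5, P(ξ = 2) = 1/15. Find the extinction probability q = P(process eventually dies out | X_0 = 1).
q = 1

Mean offspring μ = 0·11/15 + 1·1/5 + 2·1/15 = 1/3 ≤ 1. For μ ≤ 1 with offspring not concentrated at 1, the Galton-Watson process goes extinct almost surely, so q = 1.
(Algebraic check: The pgf is f(s) = 11/15 + 1/5·s + 1/15·s². The extinction probability q is the smallest fixed point of f in [0, 1]. Setting s = f(s):
  1/15·s² + (1/5 − 1)·s + 11/15 = 0
  1/15·s² − (11/15 + 1/15)·s + 11/15 = 0
which factors as (s − 1)·(1/15·s − 11/15) = 0, giving roots s = 1 and s = (11/15)/(1/15) = 11. Since 11 ≥ 1, the smallest root in [0, 1] is s = 1.)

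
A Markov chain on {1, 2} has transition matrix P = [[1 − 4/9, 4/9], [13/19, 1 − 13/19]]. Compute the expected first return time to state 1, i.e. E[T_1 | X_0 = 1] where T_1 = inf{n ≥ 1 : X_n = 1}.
E[T_1 | X_0 = 1] = 1/π_1 = 193/117

For an irreducible recurrent Markov chain with stationary distribution π, E[T_i | X_0 = i] = 1/π_i (Kac's formula). Here π_1 = (13/19)/(4/9 + 13/19) = (13/19)/(193/171) = 117/193, so E[T_1 | X_0 = 1] = 1/π_1 = (4/9 + 13/19)/(13/19) = (193/171)/(13/19) = 193/117.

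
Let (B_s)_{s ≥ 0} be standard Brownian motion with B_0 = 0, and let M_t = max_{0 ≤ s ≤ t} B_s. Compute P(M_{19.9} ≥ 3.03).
P(M_{19.9} ≥ 3.03) = 2·P(B_{19.9} ≥ 3.03) = 2(1 − Φ(3.03/√19.9)) ≈ 0.4970

By the reflection principle for Brownian motion, P(M_t ≥ a) = 2 · P(B_t ≥ a) for a ≥ 0. Since B_t ~ N(0, t), P(B_t ≥ 3.03) = 1 − Φ(3.03/√t) = 1 − Φ(3.03/√19.9) = 1 − Φ(0.6792). So
  P(M_{19.9} ≥ 3.03) = 2(1 − Φ(0.6792)) ≈ 0.4970.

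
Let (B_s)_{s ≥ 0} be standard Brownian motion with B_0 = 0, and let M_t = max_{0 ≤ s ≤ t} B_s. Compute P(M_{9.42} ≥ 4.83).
P(M_{9.42} ≥ 4.83) = 2·P(B_{9.42} ≥ 4.83) = 2(1 − Φ(4.83/√9.42)) ≈ 0.1156

By the reflection principle for Brownian motion, P(M_t ≥ a) = 2 · P(B_t ≥ a) for a ≥ 0. Since B_t ~ N(0, t), P(B_t ≥ 4.83) = 1 − Φ(4.83/√t) = 1 − Φ(4.83/√9.42) = 1 − Φ(1.5737). So
  P(M_{9.42} ≥ 4.83) = 2(1 − Φ(1.5737)) ≈ 0.1156.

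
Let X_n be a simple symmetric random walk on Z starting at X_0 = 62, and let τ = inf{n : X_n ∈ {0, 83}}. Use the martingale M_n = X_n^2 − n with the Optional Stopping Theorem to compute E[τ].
E[τ] = 1302

M_n = X_n^2 − n is a martingale (since E[X_{n+1}^2 | F_n] = X_n^2 + 1). By OST (τ has finite mean in a bounded region), E[M_τ] = E[M_0] = X_0^2 − 0 = 62^2 = 3844. Also E[M_τ] = E[X_τ^2] − E[τ]. The walk exits at 0 or 83, with P(hit 83 first) = 62/83, so E[X_τ^2] = 83^2 · 62/83 + 0 = 5146. Thus E[τ] = E[X_τ^2] − E[M_τ] = 5146 − 3844 = 1302 = 62(83 − 62) = 1302.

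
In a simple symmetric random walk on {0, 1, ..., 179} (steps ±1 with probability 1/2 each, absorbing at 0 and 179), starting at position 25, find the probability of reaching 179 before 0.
P(hit 179 before 0) = 25/179

Let u_k = P(hit 179 before 0 | start at k). Then u_0 = 0, u_179 = 1, and u_k = u_{k-1}/2 + u_{k+1}/2 for 1 ≤ k ≤ 178. This harmonic recurrence is solved by u_k = k/179, giving u_25 = 25/179.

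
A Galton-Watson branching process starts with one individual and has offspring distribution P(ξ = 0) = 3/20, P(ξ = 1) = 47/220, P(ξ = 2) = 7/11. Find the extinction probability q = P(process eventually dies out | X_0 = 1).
q = 33/140

The pgf is f(s) = 3/20 + 47/220·s + 7/11·s². The extinction probability q is the smallest fixed point of f in [0, 1]. Setting s = f(s):
  7/11·s² + (47/220 − 1)·s + 3/20 = 0
  7/11·s² − (3/20 + 7/11)·s + 3/20 = 0
which factors as (s − 1)·(7/11·s − 3/20) = 0, giving roots s = 1 and s = (3/20)/(7/11) = 33/140.
Mean offspring μ = 47/220 + 2·7/11 = 327/220 > 1 (supercritical), so q < 1. The extinction probability is the smaller root: q = (3/20)/(7/11) = 33/140.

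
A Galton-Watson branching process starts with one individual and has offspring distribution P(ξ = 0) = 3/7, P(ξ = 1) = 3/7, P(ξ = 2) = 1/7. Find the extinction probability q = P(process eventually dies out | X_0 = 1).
q = 1

Mean offspring μ = 0·3/7 + 1·3/7 + 2·1/7 = 5/7 ≤ 1. For μ ≤ 1 with offspring not concentrated at 1, the Galton-Watson process goes extinct almost surely, so q = 1.
(Algebraic check: The pgf is f(s) = 3/7 + 3/7·s + 1/7·s². The extinction probability q is the smallest fixed point of f in [0, 1]. Setting s = f(s):
  1/7·s² + (3/7 − 1)·s + 3/7 = 0
  1/7·s² − (3/7 + 1/7)·s + 3/7 = 0
which factors as (s − 1)·(1/7·s − 3/7) = 0, giving roots s = 1 and s = (3/7)/(1/7) = 3. Since 3 ≥ 1, the smallest root in [0, 1] is s = 1.)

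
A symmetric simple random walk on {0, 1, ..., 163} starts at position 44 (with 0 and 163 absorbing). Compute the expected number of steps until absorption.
E[τ | X_0 = 44] = 5236

Let v_k = E[τ | X_0 = k]. Boundary: v_0 = v_163 = 0. Recurrence: v_k = 1 + (v_{k-1} + v_{k+1})/2 for 1 ≤ k ≤ 162. The particular solution to v_k − (v_{k-1} + v_{k+1})/2 = 1 is v_k = −k^2. Adding homogeneous solution A + B k and matching boundaries gives v_k = k (163 − k). Substituting k = 44: v_44 = 44 · 119 = 5236.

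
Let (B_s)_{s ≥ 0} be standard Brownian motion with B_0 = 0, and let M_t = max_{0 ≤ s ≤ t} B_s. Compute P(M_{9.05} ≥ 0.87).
P(M_{9.05} ≥ 0.87) = 2·P(B_{9.05} ≥ 0.87) = 2(1 − Φ(0.87/√9.05)) ≈ 0.7724

By the reflection principle for Brownian motion, P(M_t ≥ a) = 2 · P(B_t ≥ a) for a ≥ 0. Since B_t ~ N(0, t), P(B_t ≥ 0.87) = 1 − Φ(0.87/√t) = 1 − Φ(0.87/√9.05) = 1 − Φ(0.2892). So
  P(M_{9.05} ≥ 0.87) = 2(1 − Φ(0.2892)) ≈ 0.7724.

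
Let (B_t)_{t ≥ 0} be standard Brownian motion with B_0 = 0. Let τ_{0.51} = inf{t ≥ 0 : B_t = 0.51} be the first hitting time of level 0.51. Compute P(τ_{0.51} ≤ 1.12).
P(τ_{0.51} ≤ 1.12) = 2(1 − Φ(0.51/√1.12)) = 2(1 − Φ(0.4819)) ≈ 0.6299

By the reflection principle for standard BM, P(τ_b ≤ t) = 2 · P(B_t ≥ b). Since B_t ~ N(0, t), P(B_t ≥ 0.51) = 1 − Φ(0.51/√t) = 1 − Φ(0.51/√1.12) = 1 − Φ(0.4819) ≈ 0.31494. Doubling: P(τ_{0.51} ≤ 1.12) ≈ 2 · 0.31494 = 0.62988 ≈ 0.6299.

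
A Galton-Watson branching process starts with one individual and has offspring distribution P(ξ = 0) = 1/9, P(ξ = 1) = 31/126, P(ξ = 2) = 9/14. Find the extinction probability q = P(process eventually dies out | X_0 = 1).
q = 14/81

The pgf is f(s) = 1/9 + 31/126·s + 9/14·s². The extinction probability q is the smallest fixed point of f in [0, 1]. Setting s = f(s):
  9/14·s² + (31/126 − 1)·s + 1/9 = 0
  9/14·s² − (1/9 + 9/14)·s + 1/9 = 0
which factors as (s − 1)·(9/14·s − 1/9) = 0, giving roots s = 1 and s = (1/9)/(9/14) = 14/81.
Mean offspring μ = 31/126 + 2·9/14 = 193/126 > 1 (supercritical), so q < 1. The extinction probability is the smaller root: q = (1/9)/(9/14) = 14/81.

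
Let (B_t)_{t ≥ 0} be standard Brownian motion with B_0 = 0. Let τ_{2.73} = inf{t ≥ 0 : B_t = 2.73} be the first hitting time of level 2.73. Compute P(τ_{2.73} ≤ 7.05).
P(τ_{2.73} ≤ 7.05) = 2(1 − Φ(2.73/√7.05)) = 2(1 − Φ(1.0282)) ≈ 0.3039

By the reflection principle for standard BM, P(τ_b ≤ t) = 2 · P(B_t ≥ b). Since B_t ~ N(0, t), P(B_t ≥ 2.73) = 1 − Φ(2.73/√t) = 1 − Φ(2.73/√7.05) = 1 − Φ(1.0282) ≈ 0.15193. Doubling: P(τ_{2.73} ≤ 7.05) ≈ 2 · 0.15193 = 0.30386 ≈ 0.3039.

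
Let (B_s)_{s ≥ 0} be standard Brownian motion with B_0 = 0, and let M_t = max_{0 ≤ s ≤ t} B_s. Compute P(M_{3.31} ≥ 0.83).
P(M_{3.31} ≥ 0.83) = 2·P(B_{3.31} ≥ 0.83) = 2(1 − Φ(0.83/√3.31)) ≈ 0.6482

By the reflection principle for Brownian motion, P(M_t ≥ a) = 2 · P(B_t ≥ a) for a ≥ 0. Since B_t ~ N(0, t), P(B_t ≥ 0.83) = 1 − Φ(0.83/√t) = 1 − Φ(0.83/√3.31) = 1 − Φ(0.4562). So
  P(M_{3.31} ≥ 0.83) = 2(1 − Φ(0.4562)) ≈ 0.6482.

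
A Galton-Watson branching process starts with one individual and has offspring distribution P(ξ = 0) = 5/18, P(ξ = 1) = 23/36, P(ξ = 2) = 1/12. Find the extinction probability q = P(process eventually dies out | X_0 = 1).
q = 1

Mean offspring μ = 0·5/18 + 1·23/36 + 2·1/12 = 29/36 ≤ 1. For μ ≤ 1 with offspring not concentrated at 1, the Galton-Watson process goes extinct almost surely, so q = 1.
(Algebraic check: The pgf is f(s) = 5/18 + 23/36·s + 1/12·s². The extinction probability q is the smallest fixed point of f in [0, 1]. Setting s = f(s):
  1/12·s² + (23/36 − 1)·s + 5/18 = 0
  1/12·s² − (5/18 + 1/12)·s + 5/18 = 0
which factors as (s − 1)·(1/12·s − 5/18) = 0, giving roots s = 1 and s = (5/18)/(1/12) = 10/3. Since 10/3 ≥ 1, the smallest root in [0, 1] is s = 1.)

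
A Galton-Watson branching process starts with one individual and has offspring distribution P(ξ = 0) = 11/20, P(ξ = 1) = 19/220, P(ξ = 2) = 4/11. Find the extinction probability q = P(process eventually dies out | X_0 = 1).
q = 1

Mean offspring μ = 0·11/20 + 1·19/220 + 2·4/11 = 179/220 ≤ 1. For μ ≤ 1 with offspring not concentrated at 1, the Galton-Watson process goes extinct almost surely, so q = 1.
(Algebraic check: The pgf is f(s) = 11/20 + 19/220·s + 4/11·s². The extinction probability q is the smallest fixed point of f in [0, 1]. Setting s = f(s):
  4/11·s² + (19/220 − 1)·s + 11/20 = 0
  4/11·s² − (11/20 + 4/11)·s + 11/20 = 0
which factors as (s − 1)·(4/11·s − 11/20) = 0, giving roots s = 1 and s = (11/20)/(4/11) = 121/80. Since 121/80 ≥ 1, the smallest root in [0, 1] is s = 1.)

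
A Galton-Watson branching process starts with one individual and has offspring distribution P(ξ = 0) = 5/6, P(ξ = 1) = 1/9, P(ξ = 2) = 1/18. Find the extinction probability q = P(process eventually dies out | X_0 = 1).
q = 1

Mean offspring μ = 0·5/6 + 1·1/9 + 2·1/18 = 2/9 ≤ 1. For μ ≤ 1 with offspring not concentrated at 1, the Galton-Watson process goes extinct almost surely, so q = 1.
(Algebraic check: The pgf is f(s) = 5/6 + 1/9·s + 1/18·s². The extinction probability q is the smallest fixed point of f in [0, 1]. Setting s = f(s):
  1/18·s² + (1/9 − 1)·s + 5/6 = 0
  1/18·s² − (5/6 + 1/18)·s + 5/6 = 0
which factors as (s − 1)·(1/18·s − 5/6) = 0, giving roots s = 1 and s = (5/6)/(1/18) = 15. Since 15 ≥ 1, the smallest root in [0, 1] is s = 1.)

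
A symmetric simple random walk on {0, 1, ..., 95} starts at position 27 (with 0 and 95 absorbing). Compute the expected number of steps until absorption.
E[τ | X_0 = 27] = 1836

Let v_k = E[τ | X_0 = k]. Boundary: v_0 = v_95 = 0. Recurrence: v_k = 1 + (v_{k-1} + v_{k+1})/2 for 1 ≤ k ≤ 94. The particular solution to v_k − (v_{k-1} + v_{k+1})/2 = 1 is v_k = −k^2. Adding homogeneous solution A + B k and matching boundaries gives v_k = k (95 − k). Substituting k = 27: v_27 = 27 · 68 = 1836.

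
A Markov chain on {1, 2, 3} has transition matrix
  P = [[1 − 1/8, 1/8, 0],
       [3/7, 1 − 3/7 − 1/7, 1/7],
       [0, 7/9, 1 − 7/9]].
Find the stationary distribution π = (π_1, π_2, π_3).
π = (84/113, 49/226, 9/226)

This is a birth-death chain on three states, which satisfies detailed balance: π_1 · P_{12} = π_2 · P_{21} and π_2 · P_{23} = π_3 · P_{32}.
From π_1 · 1/8 = π_2 · 3/7: π_2/π_1 = (1/8)/(3/7) = 7/24.
From π_2 · 1/7 = π_3 · 7/9: π_3/π_2 = (1/7)/(7/9) = 9/49.
Take π_1 proportional to 1; then unnormalized π = (1, 7/24, 3/56). Normalize by dividing by the sum 113/84:
  π = (84/113, 49/226, 9/226).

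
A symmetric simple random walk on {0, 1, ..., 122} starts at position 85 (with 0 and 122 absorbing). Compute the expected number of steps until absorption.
E[τ | X_0 = 85] = 3145

Let v_k = E[τ | X_0 = k]. Boundary: v_0 = v_122 = 0. Recurrence: v_k = 1 + (v_{k-1} + v_{k+1})/2 for 1 ≤ k ≤ 121. The particular solution to v_k − (v_{k-1} + v_{k+1})/2 = 1 is v_k = −k^2. Adding homogeneous solution A + B k and matching boundaries gives v_k = k (122 − k). Substituting k = 85: v_85 = 85 · 37 = 3145.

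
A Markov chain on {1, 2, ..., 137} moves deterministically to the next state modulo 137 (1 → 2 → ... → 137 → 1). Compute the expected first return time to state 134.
E[T_134 | X_0 = 134] = 137

The chain cycles deterministically, so starting at state 134 it returns in exactly 137 steps. Equivalently, the stationary distribution is uniform π_j = 1/137 for every state j, so by Kac's formula E[T_134] = 1/π_134 = 137.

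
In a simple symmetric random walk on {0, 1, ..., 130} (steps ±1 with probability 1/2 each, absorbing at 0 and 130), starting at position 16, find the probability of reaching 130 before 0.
P(hit 130 before 0) = 16/130 = 8/65

Let u_k = P(hit 130 before 0 | start at k). Then u_0 = 0, u_130 = 1, and u_k = u_{k-1}/2 + u_{k+1}/2 for 1 ≤ k ≤ 129. This harmonic recurrence is solved by u_k = k/130, giving u_16 = 16/130 = 8/65.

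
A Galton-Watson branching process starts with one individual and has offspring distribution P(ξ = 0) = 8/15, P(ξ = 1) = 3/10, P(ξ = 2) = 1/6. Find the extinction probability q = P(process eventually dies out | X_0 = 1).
q = 1

Mean offspring μ = 0·8/15 + 1·3/10 + 2·1/6 = 19/30 ≤ 1. For μ ≤ 1 with offspring not concentrated at 1, the Galton-Watson process goes extinct almost surely, so q = 1.
(Algebraic check: The pgf is f(s) = 8/15 + 3/10·s + 1/6·s². The extinction probability q is the smallest fixed point of f in [0, 1]. Setting s = f(s):
  1/6·s² + (3/10 − 1)·s + 8/15 = 0
  1/6·s² − (8/15 + 1/6)·s + 8/15 = 0
which factors as (s − 1)·(1/6·s − 8/15) = 0, giving roots s = 1 and s = (8/15)/(1/6) = 16/5. Since 16/5 ≥ 1, the smallest root in [0, 1] is s = 1.)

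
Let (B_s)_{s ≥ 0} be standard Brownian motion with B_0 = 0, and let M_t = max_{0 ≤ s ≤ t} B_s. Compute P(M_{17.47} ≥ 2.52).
P(M_{17.47} ≥ 2.52) = 2·P(B_{17.47} ≥ 2.52) = 2(1 − Φ(2.52/√17.47)) ≈ 0.5466

By the reflection principle for Brownian motion, P(M_t ≥ a) = 2 · P(B_t ≥ a) for a ≥ 0. Since B_t ~ N(0, t), P(B_t ≥ 2.52) = 1 − Φ(2.52/√t) = 1 − Φ(2.52/√17.47) = 1 − Φ(0.6029). So
  P(M_{17.47} ≥ 2.52) = 2(1 − Φ(0.6029)) ≈ 0.5466.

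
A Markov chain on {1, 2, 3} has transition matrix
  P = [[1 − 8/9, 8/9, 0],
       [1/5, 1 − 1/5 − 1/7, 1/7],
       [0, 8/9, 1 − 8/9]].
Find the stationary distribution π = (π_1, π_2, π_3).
π = (63/388, 70/97, 45/388)

This is a birth-death chain on three states, which satisfies detailed balance: π_1 · P_{12} = π_2 · P_{21} and π_2 · P_{23} = π_3 · P_{32}.
From π_1 · 8/9 = π_2 · 1/5: π_2/π_1 = (8/9)/(1/5) = 40/9.
From π_2 · 1/7 = π_3 · 8/9: π_3/π_2 = (1/7)/(8/9) = 9/56.
Take π_1 proportional to 1; then unnormalized π = (1, 40/9, 5/7). Normalize by dividing by the sum 388/63:
  π = (63/388, 70/97, 45/388).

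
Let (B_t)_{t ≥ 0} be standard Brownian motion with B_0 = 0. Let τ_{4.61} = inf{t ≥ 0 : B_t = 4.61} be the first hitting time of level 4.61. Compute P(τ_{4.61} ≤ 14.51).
P(τ_{4.61} ≤ 14.51) = 2(1 − Φ(4.61/√14.51)) = 2(1 − Φ(1.2102)) ≈ 0.2262

By the reflection principle for standard BM, P(τ_b ≤ t) = 2 · P(B_t ≥ b). Since B_t ~ N(0, t), P(B_t ≥ 4.61) = 1 − Φ(4.61/√t) = 1 − Φ(4.61/√14.51) = 1 − Φ(1.2102) ≈ 0.11310. Doubling: P(τ_{4.61} ≤ 14.51) ≈ 2 · 0.11310 = 0.22620 ≈ 0.2262.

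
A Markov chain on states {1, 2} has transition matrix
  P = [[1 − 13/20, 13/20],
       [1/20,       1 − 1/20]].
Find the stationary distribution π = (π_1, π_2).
π_1 = 1/14, π_2 = 13/14

Solve πP = π with π_1 + π_2 = 1. From πP = π: π_1 · (1 − 13/20) + π_2 · 1/20 = π_1 ⇒ π_2 · 1/20 = π_1 · 13/20 ⇒ π_2/π_1 = (13/20)/(1/20) = 13. Together with π_1 + π_2 = 1:
  π_1 = (1/20)/(13/20 + 1/20) = (1/20)/(7/10) = 1/14,
  π_2 = (13/20)/(13/20 + 1/20) = (13/20)/(7/10) = 13/14.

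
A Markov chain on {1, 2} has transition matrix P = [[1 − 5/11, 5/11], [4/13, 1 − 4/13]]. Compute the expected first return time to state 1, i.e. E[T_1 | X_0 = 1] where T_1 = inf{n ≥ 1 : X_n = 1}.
E[T_1 | X_0 = 1] = 1/π_1 = 109/44

For an irreducible recurrent Markov chain with stationary distribution π, E[T_i | X_0 = i] = 1/π_i (Kac's formula). Here π_1 = (4/13)/(5/11 + 4/13) = (4/13)/(109/143) = 44/109, so E[T_1 | X_0 = 1] = 1/π_1 = (5/11 + 4/13)/(4/13) = (109/143)/(4/13) = 109/44.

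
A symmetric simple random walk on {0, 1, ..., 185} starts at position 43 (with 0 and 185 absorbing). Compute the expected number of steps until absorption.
E[τ | X_0 = 43] = 6106

Let v_k = E[τ | X_0 = k]. Boundary: v_0 = v_185 = 0. Recurrence: v_k = 1 + (v_{k-1} + v_{k+1})/2 for 1 ≤ k ≤ 184. The particular solution to v_k − (v_{k-1} + v_{k+1})/2 = 1 is v_k = −k^2. Adding homogeneous solution A + B k and matching boundaries gives v_k = k (185 − k). Substituting k = 43: v_43 = 43 · 142 = 6106.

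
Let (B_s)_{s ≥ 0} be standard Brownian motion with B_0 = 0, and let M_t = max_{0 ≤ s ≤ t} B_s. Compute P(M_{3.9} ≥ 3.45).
P(M_{3.9} ≥ 3.45) = 2·P(B_{3.9} ≥ 3.45) = 2(1 − Φ(3.45/√3.9)) ≈ 0.0806

By the reflection principle for Brownian motion, P(M_t ≥ a) = 2 · P(B_t ≥ a) for a ≥ 0. Since B_t ~ N(0, t), P(B_t ≥ 3.45) = 1 − Φ(3.45/√t) = 1 − Φ(3.45/√3.9) = 1 − Φ(1.7470). So
  P(M_{3.9} ≥ 3.45) = 2(1 − Φ(1.7470)) ≈ 0.0806.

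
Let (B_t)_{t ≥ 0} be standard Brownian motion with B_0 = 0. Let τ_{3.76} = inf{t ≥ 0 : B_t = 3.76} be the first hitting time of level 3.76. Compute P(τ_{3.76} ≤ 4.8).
P(τ_{3.76} ≤ 4.8) = 2(1 − Φ(3.76/√4.8)) = 2(1 − Φ(1.7162)) ≈ 0.0861

By the reflection principle for standard BM, P(τ_b ≤ t) = 2 · P(B_t ≥ b). Since B_t ~ N(0, t), P(B_t ≥ 3.76) = 1 − Φ(3.76/√t) = 1 − Φ(3.76/√4.8) = 1 − Φ(1.7162) ≈ 0.04306. Doubling: P(τ_{3.76} ≤ 4.8) ≈ 2 · 0.04306 = 0.08612 ≈ 0.0861.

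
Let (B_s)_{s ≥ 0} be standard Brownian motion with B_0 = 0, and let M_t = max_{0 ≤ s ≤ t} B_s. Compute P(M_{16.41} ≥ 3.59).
P(M_{16.41} ≥ 3.59) = 2·P(B_{16.41} ≥ 3.59) = 2(1 − Φ(3.59/√16.41)) ≈ 0.3755

By the reflection principle for Brownian motion, P(M_t ≥ a) = 2 · P(B_t ≥ a) for a ≥ 0. Since B_t ~ N(0, t), P(B_t ≥ 3.59) = 1 − Φ(3.59/√t) = 1 − Φ(3.59/√16.41) = 1 − Φ(0.8862). So
  P(M_{16.41} ≥ 3.59) = 2(1 − Φ(0.8862)) ≈ 0.3755.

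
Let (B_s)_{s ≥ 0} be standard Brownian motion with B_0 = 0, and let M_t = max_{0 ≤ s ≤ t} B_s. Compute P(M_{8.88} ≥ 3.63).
P(M_{8.88} ≥ 3.63) = 2·P(B_{8.88} ≥ 3.63) = 2(1 − Φ(3.63/√8.88)) ≈ 0.2232

By the reflection principle for Brownian motion, P(M_t ≥ a) = 2 · P(B_t ≥ a) for a ≥ 0. Since B_t ~ N(0, t), P(B_t ≥ 3.63) = 1 − Φ(3.63/√t) = 1 − Φ(3.63/√8.88) = 1 − Φ(1.2181). So
  P(M_{8.88} ≥ 3.63) = 2(1 − Φ(1.2181)) ≈ 0.2232.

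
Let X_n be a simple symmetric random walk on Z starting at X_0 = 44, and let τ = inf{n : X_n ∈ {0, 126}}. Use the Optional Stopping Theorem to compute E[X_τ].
E[X_τ] = 44

X_n is a martingale and τ is a bounded-mean stopping time (indeed τ is finite a.s. with bounded expectation since the walk is in a bounded region). By the OST, E[X_τ] = E[X_0] = 44. Equivalently: E[X_τ] = 126 · P(hit 126 first) + 0 · P(hit 0 first) = 126 · (44/126) = 44.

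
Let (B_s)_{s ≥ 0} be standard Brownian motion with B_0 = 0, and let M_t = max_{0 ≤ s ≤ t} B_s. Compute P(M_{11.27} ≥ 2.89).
P(M_{11.27} ≥ 2.89) = 2·P(B_{11.27} ≥ 2.89) = 2(1 − Φ(2.89/√11.27)) ≈ 0.3893

By the reflection principle for Brownian motion, P(M_t ≥ a) = 2 · P(B_t ≥ a) for a ≥ 0. Since B_t ~ N(0, t), P(B_t ≥ 2.89) = 1 − Φ(2.89/√t) = 1 − Φ(2.89/√11.27) = 1 − Φ(0.8609). So
  P(M_{11.27} ≥ 2.89) = 2(1 − Φ(0.8609)) ≈ 0.3893.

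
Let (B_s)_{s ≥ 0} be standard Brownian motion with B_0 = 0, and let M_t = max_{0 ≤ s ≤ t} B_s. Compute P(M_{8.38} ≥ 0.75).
P(M_{8.38} ≥ 0.75) = 2·P(B_{8.38} ≥ 0.75) = 2(1 − Φ(0.75/√8.38)) ≈ 0.7956

By the reflection principle for Brownian motion, P(M_t ≥ a) = 2 · P(B_t ≥ a) for a ≥ 0. Since B_t ~ N(0, t), P(B_t ≥ 0.75) = 1 − Φ(0.75/√t) = 1 − Φ(0.75/√8.38) = 1 − Φ(0.2591). So
  P(M_{8.38} ≥ 0.75) = 2(1 − Φ(0.2591)) ≈ 0.7956.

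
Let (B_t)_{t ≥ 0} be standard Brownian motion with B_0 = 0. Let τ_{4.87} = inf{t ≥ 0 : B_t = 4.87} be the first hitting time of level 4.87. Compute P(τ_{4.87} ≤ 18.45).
P(τ_{4.87} ≤ 18.45) = 2(1 − Φ(4.87/√18.45)) = 2(1 − Φ(1.1338)) ≈ 0.2569

By the reflection principle for standard BM, P(τ_b ≤ t) = 2 · P(B_t ≥ b). Since B_t ~ N(0, t), P(B_t ≥ 4.87) = 1 − Φ(4.87/√t) = 1 − Φ(4.87/√18.45) = 1 − Φ(1.1338) ≈ 0.12844. Doubling: P(τ_{4.87} ≤ 18.45) ≈ 2 · 0.12844 = 0.25688 ≈ 0.2569.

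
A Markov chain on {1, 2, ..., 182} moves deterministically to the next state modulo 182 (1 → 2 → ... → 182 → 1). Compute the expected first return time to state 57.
E[T_57 | X_0 = 57] = 182

The chain cycles deterministically, so starting at state 57 it returns in exactly 182 steps. Equivalently, the stationary distribution is uniform π_j = 1/182 for every state j, so by Kac's formula E[T_57] = 1/π_57 = 182.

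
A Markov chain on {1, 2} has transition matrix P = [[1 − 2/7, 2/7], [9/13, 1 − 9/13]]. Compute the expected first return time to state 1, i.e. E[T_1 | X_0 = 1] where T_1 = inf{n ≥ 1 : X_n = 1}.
E[T_1 | X_0 = 1] = 1/π_1 = 89/63

For an irreducible recurrent Markov chain with stationary distribution π, E[T_i | X_0 = i] = 1/π_i (Kac's formula). Here π_1 = (9/13)/(2/7 + 9/13) = (9/13)/(89/91) = 63/89, so E[T_1 | X_0 = 1] = 1/π_1 = (2/7 + 9/13)/(9/13) = (89/91)/(9/13) = 89/63.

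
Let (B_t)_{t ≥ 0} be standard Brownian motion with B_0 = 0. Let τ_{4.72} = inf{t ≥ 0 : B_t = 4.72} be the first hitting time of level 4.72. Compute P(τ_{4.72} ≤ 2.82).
P(τ_{4.72} ≤ 2.82) = 2(1 − Φ(4.72/√2.82)) = 2(1 − Φ(2.8107)) ≈ 0.0049

By the reflection principle for standard BM, P(τ_b ≤ t) = 2 · P(B_t ≥ b). Since B_t ~ N(0, t), P(B_t ≥ 4.72) = 1 − Φ(4.72/√t) = 1 − Φ(4.72/√2.82) = 1 − Φ(2.8107) ≈ 0.00247. Doubling: P(τ_{4.72} ≤ 2.82) ≈ 2 · 0.00247 = 0.00494 ≈ 0.0049.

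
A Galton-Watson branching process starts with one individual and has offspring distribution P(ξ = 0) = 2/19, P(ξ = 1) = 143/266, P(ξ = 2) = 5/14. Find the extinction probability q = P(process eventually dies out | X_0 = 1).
q = 28/95

The pgf is f(s) = 2/19 + 143/266·s + 5/14·s². The extinction probability q is the smallest fixed point of f in [0, 1]. Setting s = f(s):
  5/14·s² + (143/266 − 1)·s + 2/19 = 0
  5/14·s² − (2/19 + 5/14)·s + 2/19 = 0
which factors as (s − 1)·(5/14·s − 2/19) = 0, giving roots s = 1 and s = (2/19)/(5/14) = 28/95.
Mean offspring μ = 143/266 + 2·5/14 = 333/266 > 1 (supercritical), so q < 1. The extinction probability is the smaller root: q = (2/19)/(5/14) = 28/95.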